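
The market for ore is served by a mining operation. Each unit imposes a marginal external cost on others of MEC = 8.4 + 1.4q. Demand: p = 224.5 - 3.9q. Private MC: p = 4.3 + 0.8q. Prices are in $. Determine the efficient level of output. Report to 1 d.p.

Social marginal cost = private MC + MEC = 12.7 + 2.2q.
Set SMC = demand: 12.7 + 2.2q = 224.5 - 3.9q → q* = 34.7213.

q* = 34.7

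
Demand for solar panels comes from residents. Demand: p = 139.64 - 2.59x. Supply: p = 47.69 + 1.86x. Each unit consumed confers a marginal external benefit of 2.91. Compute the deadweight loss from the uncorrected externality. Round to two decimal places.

Market equilibrium (private): 47.69 + 1.86x = 139.64 - 2.59x → x_m = 20.6629.
Social marginal benefit = demand + MEB = 142.55 - 2.59x.
Set SMB = MC: 142.55 - 2.59x = 47.69 + 1.86x → x* = 21.3169.
Height of the DWL triangle at x_m is SMB(x_m) − MC(x_m) = MEB(x_m) = 2.9100.
DWL = ½ × 0.6540 × 2.9100 = 0.9516.

DWL = 0.95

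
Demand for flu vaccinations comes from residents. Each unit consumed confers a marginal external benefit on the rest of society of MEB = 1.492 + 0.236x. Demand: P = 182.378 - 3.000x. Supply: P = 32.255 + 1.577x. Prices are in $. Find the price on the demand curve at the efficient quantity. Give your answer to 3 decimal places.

P = $77.599

Social marginal benefit = demand + MEB = 183.870 - 2.764x.
Set SMB = MC: 183.870 - 2.764x = 32.255 + 1.577x → x* = 34.9263.
Consumer price on the demand curve at x*: 182.378 − 3.000×34.9263 = 77.5991.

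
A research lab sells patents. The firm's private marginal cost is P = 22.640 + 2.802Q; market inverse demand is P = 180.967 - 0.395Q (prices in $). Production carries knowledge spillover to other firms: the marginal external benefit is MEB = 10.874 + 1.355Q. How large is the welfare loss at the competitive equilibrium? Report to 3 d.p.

Market equilibrium (private): 22.640 + 2.802Q = 180.967 - 0.395Q → Q_m = 49.5236.
Social marginal cost = private MC − MEB = 11.766 + 1.447Q.
Set SMC = demand: 11.766 + 1.447Q = 180.967 - 0.395Q → Q* = 91.8572.
Between Q* and Q_m the wedge demand − SMC runs linearly from 0 to MEB(Q_m), so the loss is a triangle.
DWL = ½ × 42.3336 × 77.9785 = 1650.5553.

DWL = $1650.555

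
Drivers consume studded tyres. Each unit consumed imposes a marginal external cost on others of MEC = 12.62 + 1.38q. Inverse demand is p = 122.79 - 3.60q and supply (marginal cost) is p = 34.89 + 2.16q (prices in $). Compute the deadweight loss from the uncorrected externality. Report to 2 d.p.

DWL = $79.43

Market equilibrium (private): 34.89 + 2.16q = 122.79 - 3.60q → q_m = 15.2604.
Social marginal benefit = demand − MEC = 110.17 - 4.98q.
Set SMB = MC: 110.17 - 4.98q = 34.89 + 2.16q → q* = 10.5434.
The welfare-loss triangle has base |q_m − q*| and height MEC(q_m) (the vertical gap between SMB and MC is zero at q* and MEC at q_m).
DWL = ½ × 4.7170 × 33.6794 = 79.4329.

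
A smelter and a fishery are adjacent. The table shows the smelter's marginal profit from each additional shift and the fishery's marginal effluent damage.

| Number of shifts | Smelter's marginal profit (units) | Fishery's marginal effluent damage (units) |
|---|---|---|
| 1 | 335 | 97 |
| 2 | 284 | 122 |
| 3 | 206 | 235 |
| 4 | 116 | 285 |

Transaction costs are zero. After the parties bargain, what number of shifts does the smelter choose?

2

Bargaining reaches the level where marginal profit last exceeds marginal effluent damage.
That holds through level 2 (284 ≥ 122) but not at 3 (206 < 235).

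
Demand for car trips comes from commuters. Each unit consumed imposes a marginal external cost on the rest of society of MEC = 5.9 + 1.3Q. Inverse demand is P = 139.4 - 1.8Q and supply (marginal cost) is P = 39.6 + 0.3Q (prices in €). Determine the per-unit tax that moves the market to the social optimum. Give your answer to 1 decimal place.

tax = €41.8 per unit

Social marginal benefit = demand − MEC = 133.5 - 3.1Q.
Set SMB = MC: 133.5 - 3.1Q = 39.6 + 0.3Q → Q* = 27.6176.
The Pigouvian tax equals MEC at Q*: 5.9 + 1.3×27.6176 = 41.8029.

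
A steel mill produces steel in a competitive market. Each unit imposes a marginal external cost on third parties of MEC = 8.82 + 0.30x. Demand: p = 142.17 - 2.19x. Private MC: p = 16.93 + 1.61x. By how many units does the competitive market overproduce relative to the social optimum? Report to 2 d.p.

Market equilibrium (private): 16.93 + 1.61x = 142.17 - 2.19x → x_m = 32.9579.
Social marginal cost = private MC + MEC = 25.75 + 1.91x.
Set SMC = demand: 25.75 + 1.91x = 142.17 - 2.19x → x* = 28.3951.
Gap = |32.9579 − 28.3951| = 4.5628.

4.56 units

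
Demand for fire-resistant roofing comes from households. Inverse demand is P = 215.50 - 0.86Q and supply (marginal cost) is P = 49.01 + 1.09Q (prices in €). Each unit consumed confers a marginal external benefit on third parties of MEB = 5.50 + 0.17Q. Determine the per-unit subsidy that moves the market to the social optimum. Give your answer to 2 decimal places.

Social marginal benefit = demand + MEB = 221.00 - 0.69Q.
Set SMB = MC: 221.00 - 0.69Q = 49.01 + 1.09Q → Q* = 96.6236.
The Pigouvian subsidy equals MEB at Q*: 5.50 + 0.17×96.6236 = 21.9260.

subsidy = €21.93 per unit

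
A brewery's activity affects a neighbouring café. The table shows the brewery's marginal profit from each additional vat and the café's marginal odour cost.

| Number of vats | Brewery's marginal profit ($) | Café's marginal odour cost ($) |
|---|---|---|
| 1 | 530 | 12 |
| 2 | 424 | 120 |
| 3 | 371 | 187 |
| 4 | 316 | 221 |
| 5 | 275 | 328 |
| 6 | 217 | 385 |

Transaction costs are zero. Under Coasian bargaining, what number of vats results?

4

Bargaining reaches the level where marginal profit last exceeds marginal odour cost.
That holds through level 4 (316 ≥ 221) but not at 5 (275 < 328).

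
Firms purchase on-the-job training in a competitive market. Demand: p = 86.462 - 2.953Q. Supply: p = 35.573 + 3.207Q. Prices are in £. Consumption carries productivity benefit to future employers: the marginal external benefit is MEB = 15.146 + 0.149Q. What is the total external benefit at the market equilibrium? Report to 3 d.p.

£130.209

Market equilibrium (private): 35.573 + 3.207Q = 86.462 - 2.953Q → Q_m = 8.2612.
Total external benefit = ∫₀^{Q_m} (15.146 + 0.149Q) dQ = 15.146×8.2612 + ½×0.149×8.2612² = 130.2086.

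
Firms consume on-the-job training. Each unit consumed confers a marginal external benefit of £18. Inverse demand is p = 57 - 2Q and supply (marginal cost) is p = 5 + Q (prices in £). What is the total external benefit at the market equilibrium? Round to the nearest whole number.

£312

Market equilibrium (private): 5 + Q = 57 - 2Q → Q_m = 17.3333.
Total external benefit = MEB × Q_m = 18 × 17.3333 = 311.9994.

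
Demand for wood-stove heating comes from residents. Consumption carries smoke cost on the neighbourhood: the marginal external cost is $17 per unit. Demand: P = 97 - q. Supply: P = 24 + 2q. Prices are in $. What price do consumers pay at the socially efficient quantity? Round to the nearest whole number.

Social marginal benefit = demand − MEC = 80 - q.
Set SMB = MC: 80 - q = 24 + 2q → q* = 18.6667.
Consumer price on the demand curve at q*: 97 − 1×18.6667 = 78.3333.

P = $78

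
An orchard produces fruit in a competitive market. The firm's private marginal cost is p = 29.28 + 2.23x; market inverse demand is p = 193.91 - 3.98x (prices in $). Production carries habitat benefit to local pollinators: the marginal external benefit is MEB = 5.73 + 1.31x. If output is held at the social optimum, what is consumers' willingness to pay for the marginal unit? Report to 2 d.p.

P = $55.54

Social marginal cost = private MC − MEB = 23.55 + 0.92x.
Set SMC = demand: 23.55 + 0.92x = 193.91 - 3.98x → x* = 34.7673.
Consumer price on the demand curve at x*: 193.91 − 3.98×34.7673 = 55.5361.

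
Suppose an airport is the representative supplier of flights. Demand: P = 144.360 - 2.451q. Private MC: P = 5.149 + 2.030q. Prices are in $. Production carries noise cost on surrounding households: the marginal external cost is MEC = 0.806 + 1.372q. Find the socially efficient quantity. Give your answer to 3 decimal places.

Social marginal cost = private MC + MEC = 5.955 + 3.402q.
Set SMC = demand: 5.955 + 3.402q = 144.360 - 2.451q → q* = 23.6468.

q* = 23.647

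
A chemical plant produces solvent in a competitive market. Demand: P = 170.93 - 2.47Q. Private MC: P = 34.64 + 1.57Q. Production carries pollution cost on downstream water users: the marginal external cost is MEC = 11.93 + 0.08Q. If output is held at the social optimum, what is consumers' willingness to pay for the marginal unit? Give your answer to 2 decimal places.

Social marginal cost = private MC + MEC = 46.57 + 1.65Q.
Set SMC = demand: 46.57 + 1.65Q = 170.93 - 2.47Q → Q* = 30.1845.
Consumer price on the demand curve at Q*: 170.93 − 2.47×30.1845 = 96.3743.

P = 96.37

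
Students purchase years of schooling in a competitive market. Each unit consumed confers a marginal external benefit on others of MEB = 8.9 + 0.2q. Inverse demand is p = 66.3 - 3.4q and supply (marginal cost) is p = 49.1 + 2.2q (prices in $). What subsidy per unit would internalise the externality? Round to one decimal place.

subsidy = $9.9 per unit

Social marginal benefit = demand + MEB = 75.2 - 3.2q.
Set SMB = MC: 75.2 - 3.2q = 49.1 + 2.2q → q* = 4.8333.
The Pigouvian subsidy equals MEB at q*: 8.9 + 0.2×4.8333 = 9.8667.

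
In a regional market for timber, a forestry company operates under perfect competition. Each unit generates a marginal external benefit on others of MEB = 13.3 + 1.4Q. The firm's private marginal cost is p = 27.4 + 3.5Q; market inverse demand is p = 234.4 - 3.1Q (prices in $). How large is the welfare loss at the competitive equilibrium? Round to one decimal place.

DWL = $314.7

Market equilibrium (private): 27.4 + 3.5Q = 234.4 - 3.1Q → Q_m = 31.3636.
Social marginal cost = private MC − MEB = 14.1 + 2.1Q.
Set SMC = demand: 14.1 + 2.1Q = 234.4 - 3.1Q → Q* = 42.3654.
Height of the DWL triangle at Q_m is demand(Q_m) − SMC(Q_m) = MEB(Q_m) = 57.2091.
DWL = ½ × 11.0018 × 57.2091 = 314.7015.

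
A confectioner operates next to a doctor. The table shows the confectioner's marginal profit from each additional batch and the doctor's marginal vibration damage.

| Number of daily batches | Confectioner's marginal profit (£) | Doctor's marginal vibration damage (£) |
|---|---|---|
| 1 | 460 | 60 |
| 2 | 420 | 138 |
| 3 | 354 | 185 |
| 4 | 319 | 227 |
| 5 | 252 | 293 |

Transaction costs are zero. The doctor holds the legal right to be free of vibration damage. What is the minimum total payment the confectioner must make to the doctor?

Efficient level: marginal profit ≥ marginal vibration damage through level 4, so k* = 4.
With the doctor holding the right, the confectioner must at least compensate total damage at k*: 60 + 138 + 185 + 227 = 610.

£610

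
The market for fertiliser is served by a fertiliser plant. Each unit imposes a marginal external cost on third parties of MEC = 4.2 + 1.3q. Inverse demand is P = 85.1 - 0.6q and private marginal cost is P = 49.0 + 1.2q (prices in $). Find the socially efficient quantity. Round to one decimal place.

q* = 10.3

Social marginal cost = private MC + MEC = 53.2 + 2.5q.
Set SMC = demand: 53.2 + 2.5q = 85.1 - 0.6q → q* = 10.2903.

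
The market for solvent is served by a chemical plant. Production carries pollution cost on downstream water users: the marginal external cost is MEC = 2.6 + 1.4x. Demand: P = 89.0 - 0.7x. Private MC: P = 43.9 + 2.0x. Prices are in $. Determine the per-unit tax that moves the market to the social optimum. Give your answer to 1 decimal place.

Social marginal cost = private MC + MEC = 46.5 + 3.4x.
Set SMC = demand: 46.5 + 3.4x = 89.0 - 0.7x → x* = 10.3659.
The Pigouvian tax equals MEC at x*: 2.6 + 1.4×10.3659 = 17.1123.

tax = $17.1 per unit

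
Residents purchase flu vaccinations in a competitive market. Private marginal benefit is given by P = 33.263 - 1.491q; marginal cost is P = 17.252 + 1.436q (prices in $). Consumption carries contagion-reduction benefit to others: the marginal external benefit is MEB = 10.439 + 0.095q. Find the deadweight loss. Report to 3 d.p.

DWL = $21.203

Market equilibrium (private): 17.252 + 1.436q = 33.263 - 1.491q → q_m = 5.4701.
Social marginal benefit = demand + MEB = 43.702 - 1.396q.
Set SMB = MC: 43.702 - 1.396q = 17.252 + 1.436q → q* = 9.3397.
Height of the DWL triangle at q_m is SMB(q_m) − MC(q_m) = MEB(q_m) = 10.9587.
DWL = ½ × 3.8696 × 10.9587 = 21.2029.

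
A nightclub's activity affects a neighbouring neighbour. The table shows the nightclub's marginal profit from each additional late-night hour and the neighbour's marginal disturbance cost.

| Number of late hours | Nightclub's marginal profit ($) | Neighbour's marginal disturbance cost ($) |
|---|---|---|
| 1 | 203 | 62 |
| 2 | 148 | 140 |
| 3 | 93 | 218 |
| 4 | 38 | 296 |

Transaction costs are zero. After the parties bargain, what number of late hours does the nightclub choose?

2

Bargaining reaches the level where marginal profit last exceeds marginal disturbance cost.
That holds through level 2 (148 ≥ 140) but not at 3 (93 < 218).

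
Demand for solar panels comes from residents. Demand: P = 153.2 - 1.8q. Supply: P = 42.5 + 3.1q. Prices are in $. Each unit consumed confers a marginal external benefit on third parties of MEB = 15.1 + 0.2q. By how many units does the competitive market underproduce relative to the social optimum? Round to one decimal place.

Market equilibrium (private): 42.5 + 3.1q = 153.2 - 1.8q → q_m = 22.5918.
Social marginal benefit = demand + MEB = 168.3 - 1.6q.
Set SMB = MC: 168.3 - 1.6q = 42.5 + 3.1q → q* = 26.7660.
Gap = |22.5918 − 26.7660| = 4.1742.

4.2 units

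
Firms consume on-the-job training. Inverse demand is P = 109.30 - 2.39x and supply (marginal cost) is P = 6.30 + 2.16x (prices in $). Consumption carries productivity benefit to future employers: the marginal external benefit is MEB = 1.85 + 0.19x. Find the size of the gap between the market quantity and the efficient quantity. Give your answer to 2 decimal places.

Market equilibrium (private): 6.30 + 2.16x = 109.30 - 2.39x → x_m = 22.6374.
Social marginal benefit = demand + MEB = 111.15 - 2.20x.
Set SMB = MC: 111.15 - 2.20x = 6.30 + 2.16x → x* = 24.0482.
Gap = |22.6374 − 24.0482| = 1.4108.

1.41 units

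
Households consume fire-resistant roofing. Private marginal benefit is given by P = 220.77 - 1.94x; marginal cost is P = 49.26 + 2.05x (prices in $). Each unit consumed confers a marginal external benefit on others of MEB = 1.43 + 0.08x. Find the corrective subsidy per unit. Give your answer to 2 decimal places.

subsidy = $4.97 per unit

Social marginal benefit = demand + MEB = 222.20 - 1.86x.
Set SMB = MC: 222.20 - 1.86x = 49.26 + 2.05x → x* = 44.2302.
The Pigouvian subsidy equals MEB at x*: 1.43 + 0.08×44.2302 = 4.9684.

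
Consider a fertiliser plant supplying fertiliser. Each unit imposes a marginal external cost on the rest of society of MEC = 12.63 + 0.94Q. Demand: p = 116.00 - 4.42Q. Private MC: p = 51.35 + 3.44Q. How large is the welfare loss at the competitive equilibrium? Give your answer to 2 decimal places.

DWL = 23.56

Market equilibrium (private): 51.35 + 3.44Q = 116.00 - 4.42Q → Q_m = 8.2252.
Social marginal cost = private MC + MEC = 63.98 + 4.38Q.
Set SMC = demand: 63.98 + 4.38Q = 116.00 - 4.42Q → Q* = 5.9114.
The loss is the area between SMC and demand from Q* to Q_m; with linear curves that's a triangle of height MEC(Q_m).
DWL = ½ × 2.3138 × 20.3617 = 23.5565.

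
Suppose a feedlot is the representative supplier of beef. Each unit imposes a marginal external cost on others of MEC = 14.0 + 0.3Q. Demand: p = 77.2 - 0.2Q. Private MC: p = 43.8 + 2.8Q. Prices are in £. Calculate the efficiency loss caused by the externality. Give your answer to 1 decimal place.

DWL = £45.6

Market equilibrium (private): 43.8 + 2.8Q = 77.2 - 0.2Q → Q_m = 11.1333.
Social marginal cost = private MC + MEC = 57.8 + 3.1Q.
Set SMC = demand: 57.8 + 3.1Q = 77.2 - 0.2Q → Q* = 5.8788.
The loss is the area between SMC and demand from Q* to Q_m; with linear curves that's a triangle of height MEC(Q_m).
DWL = ½ × 5.2545 × 17.3400 = 45.5565.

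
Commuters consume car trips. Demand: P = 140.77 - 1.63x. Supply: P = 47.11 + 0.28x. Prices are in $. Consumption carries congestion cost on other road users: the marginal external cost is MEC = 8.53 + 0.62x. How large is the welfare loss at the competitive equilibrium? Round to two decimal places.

DWL = $299.56

Market equilibrium (private): 47.11 + 0.28x = 140.77 - 1.63x → x_m = 49.0366.
Social marginal benefit = demand − MEC = 132.24 - 2.25x.
Set SMB = MC: 132.24 - 2.25x = 47.11 + 0.28x → x* = 33.6482.
The loss is the area between SMB and MC from x* to x_m; with linear curves that's a triangle of height MEC(x_m).
DWL = ½ × 15.3884 × 38.9327 = 299.5560.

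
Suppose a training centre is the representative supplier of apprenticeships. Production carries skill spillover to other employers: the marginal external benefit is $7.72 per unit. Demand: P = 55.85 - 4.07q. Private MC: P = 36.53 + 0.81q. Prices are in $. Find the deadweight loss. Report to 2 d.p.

Market equilibrium (private): 36.53 + 0.81q = 55.85 - 4.07q → q_m = 3.9590.
Social marginal cost = private MC − MEB = 28.81 + 0.81q.
Set SMC = demand: 28.81 + 0.81q = 55.85 - 4.07q → q* = 5.5410.
Height of the DWL triangle at q_m is demand(q_m) − SMC(q_m) = MEB(q_m) = 7.7200.
DWL = ½ × 1.5820 × 7.7200 = 6.1065.

DWL = $6.11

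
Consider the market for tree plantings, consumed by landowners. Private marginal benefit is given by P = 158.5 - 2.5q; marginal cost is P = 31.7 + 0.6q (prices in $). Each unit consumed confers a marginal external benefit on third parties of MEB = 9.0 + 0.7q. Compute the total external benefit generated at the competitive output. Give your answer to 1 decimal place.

$953.7

Market equilibrium (private): 31.7 + 0.6q = 158.5 - 2.5q → q_m = 40.9032.
Total external benefit = ∫₀^{q_m} (9.0 + 0.7q) dq = 9.0×40.9032 + ½×0.7×40.9032² = 953.7039.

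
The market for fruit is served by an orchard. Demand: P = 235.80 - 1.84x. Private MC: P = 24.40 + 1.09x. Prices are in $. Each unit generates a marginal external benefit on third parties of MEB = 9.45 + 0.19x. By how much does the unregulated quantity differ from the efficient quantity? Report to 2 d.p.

Market equilibrium (private): 24.40 + 1.09x = 235.80 - 1.84x → x_m = 72.1502.
Social marginal cost = private MC − MEB = 14.95 + 0.90x.
Set SMC = demand: 14.95 + 0.90x = 235.80 - 1.84x → x* = 80.6022.
Gap = |72.1502 − 80.6022| = 8.4520.

8.45 units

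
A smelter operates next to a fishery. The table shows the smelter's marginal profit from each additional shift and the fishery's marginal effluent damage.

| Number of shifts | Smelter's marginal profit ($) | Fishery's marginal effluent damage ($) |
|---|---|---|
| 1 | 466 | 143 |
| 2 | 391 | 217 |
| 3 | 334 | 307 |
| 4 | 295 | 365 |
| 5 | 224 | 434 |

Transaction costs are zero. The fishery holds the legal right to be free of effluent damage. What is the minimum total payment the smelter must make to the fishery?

$667

Efficient level: marginal profit ≥ marginal effluent damage through level 3, so k* = 3.
With the fishery holding the right, the smelter must at least compensate total damage at k*: 143 + 217 + 307 = 667.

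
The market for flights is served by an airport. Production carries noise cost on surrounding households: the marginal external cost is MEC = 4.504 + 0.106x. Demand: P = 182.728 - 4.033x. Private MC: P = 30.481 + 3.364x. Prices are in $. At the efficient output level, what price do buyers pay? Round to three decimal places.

P = $103.313

Social marginal cost = private MC + MEC = 34.985 + 3.470x.
Set SMC = demand: 34.985 + 3.470x = 182.728 - 4.033x → x* = 19.6912.
Consumer price on the demand curve at x*: 182.728 − 4.033×19.6912 = 103.3134.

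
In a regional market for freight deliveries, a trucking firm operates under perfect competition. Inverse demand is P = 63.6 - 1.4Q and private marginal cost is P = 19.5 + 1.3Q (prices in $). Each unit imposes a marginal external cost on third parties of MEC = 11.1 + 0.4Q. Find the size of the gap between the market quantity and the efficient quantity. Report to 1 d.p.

Market equilibrium (private): 19.5 + 1.3Q = 63.6 - 1.4Q → Q_m = 16.3333.
Social marginal cost = private MC + MEC = 30.6 + 1.7Q.
Set SMC = demand: 30.6 + 1.7Q = 63.6 - 1.4Q → Q* = 10.6452.
Gap = |16.3333 − 10.6452| = 5.6881.

5.7 units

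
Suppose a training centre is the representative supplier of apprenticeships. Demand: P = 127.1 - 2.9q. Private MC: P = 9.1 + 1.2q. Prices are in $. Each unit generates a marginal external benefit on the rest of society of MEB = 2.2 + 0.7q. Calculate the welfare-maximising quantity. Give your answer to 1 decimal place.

Social marginal cost = private MC − MEB = 6.9 + 0.5q.
Set SMC = demand: 6.9 + 0.5q = 127.1 - 2.9q → q* = 35.3529.

q* = 35.4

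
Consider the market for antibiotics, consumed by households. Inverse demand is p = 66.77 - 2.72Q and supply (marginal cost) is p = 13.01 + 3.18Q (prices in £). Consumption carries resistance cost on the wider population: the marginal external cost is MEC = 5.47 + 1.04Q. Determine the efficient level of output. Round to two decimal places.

Q* = 6.96

Social marginal benefit = demand − MEC = 61.30 - 3.76Q.
Set SMB = MC: 61.30 - 3.76Q = 13.01 + 3.18Q → Q* = 6.9582.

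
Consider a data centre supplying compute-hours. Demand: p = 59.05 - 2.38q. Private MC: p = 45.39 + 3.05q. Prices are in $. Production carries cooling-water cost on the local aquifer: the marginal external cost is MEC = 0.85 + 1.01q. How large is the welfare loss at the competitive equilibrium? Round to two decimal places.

DWL = $0.89

Market equilibrium (private): 45.39 + 3.05q = 59.05 - 2.38q → q_m = 2.5157.
Social marginal cost = private MC + MEC = 46.24 + 4.06q.
Set SMC = demand: 46.24 + 4.06q = 59.05 - 2.38q → q* = 1.9891.
Between q* and q_m the wedge SMC − demand runs linearly from 0 to MEC(q_m), so the loss is a triangle.
DWL = ½ × 0.5266 × 3.3908 = 0.8928.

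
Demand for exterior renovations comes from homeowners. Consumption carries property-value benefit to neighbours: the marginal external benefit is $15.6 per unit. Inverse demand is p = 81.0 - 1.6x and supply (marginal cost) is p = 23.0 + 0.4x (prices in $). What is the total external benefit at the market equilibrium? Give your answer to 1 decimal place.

$452.4

Market equilibrium (private): 23.0 + 0.4x = 81.0 - 1.6x → x_m = 29.0000.
Total external benefit = MEB × x_m = 15.6 × 29.0000 = 452.4000.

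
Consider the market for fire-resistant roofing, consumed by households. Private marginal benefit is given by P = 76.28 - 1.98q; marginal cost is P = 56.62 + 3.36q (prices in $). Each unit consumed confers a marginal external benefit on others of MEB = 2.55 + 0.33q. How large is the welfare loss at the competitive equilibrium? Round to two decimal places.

DWL = $1.41

Market equilibrium (private): 56.62 + 3.36q = 76.28 - 1.98q → q_m = 3.6816.
Social marginal benefit = demand + MEB = 78.83 - 1.65q.
Set SMB = MC: 78.83 - 1.65q = 56.62 + 3.36q → q* = 4.4331.
Between q* and q_m the wedge SMB − MC runs linearly from 0 to MEB(q_m), so the loss is a triangle.
DWL = ½ × 0.7515 × 3.7649 = 1.4147.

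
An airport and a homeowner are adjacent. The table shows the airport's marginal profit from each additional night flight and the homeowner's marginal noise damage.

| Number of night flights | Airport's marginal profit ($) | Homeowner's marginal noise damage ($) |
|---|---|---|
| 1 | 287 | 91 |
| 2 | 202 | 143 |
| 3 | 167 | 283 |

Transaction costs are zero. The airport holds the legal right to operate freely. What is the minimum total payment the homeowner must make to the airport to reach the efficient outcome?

$167

Left alone the airport would choose level 3 (marginal profit stays positive).
Efficient level: k* = 2 (marginal profit ≥ marginal noise damage through 2).
The homeowner must at least cover the airport's forgone profit from cutting 3→2: 167 = 167.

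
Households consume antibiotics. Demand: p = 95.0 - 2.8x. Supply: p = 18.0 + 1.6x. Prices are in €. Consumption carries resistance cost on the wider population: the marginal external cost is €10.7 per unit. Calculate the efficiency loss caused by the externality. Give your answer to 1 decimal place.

Market equilibrium (private): 18.0 + 1.6x = 95.0 - 2.8x → x_m = 17.5000.
Social marginal benefit = demand − MEC = 84.3 - 2.8x.
Set SMB = MC: 84.3 - 2.8x = 18.0 + 1.6x → x* = 15.0682.
Height of the DWL triangle at x_m is MC(x_m) − SMB(x_m) = MEC(x_m) = 10.7000.
DWL = ½ × 2.4318 × 10.7000 = 13.0101.

DWL = €13.0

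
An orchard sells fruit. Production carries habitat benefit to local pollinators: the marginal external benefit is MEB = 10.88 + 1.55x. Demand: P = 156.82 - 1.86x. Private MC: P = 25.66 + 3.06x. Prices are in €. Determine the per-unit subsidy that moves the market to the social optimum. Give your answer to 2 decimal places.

Social marginal cost = private MC − MEB = 14.78 + 1.51x.
Set SMC = demand: 14.78 + 1.51x = 156.82 - 1.86x → x* = 42.1484.
The Pigouvian subsidy equals MEB at x*: 10.88 + 1.55×42.1484 = 76.2100.

subsidy = €76.21 per unit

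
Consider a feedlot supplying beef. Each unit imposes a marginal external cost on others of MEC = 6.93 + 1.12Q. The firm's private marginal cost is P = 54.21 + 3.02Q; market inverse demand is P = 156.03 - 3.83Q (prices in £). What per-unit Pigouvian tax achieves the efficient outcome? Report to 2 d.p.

Social marginal cost = private MC + MEC = 61.14 + 4.14Q.
Set SMC = demand: 61.14 + 4.14Q = 156.03 - 3.83Q → Q* = 11.9059.
The Pigouvian tax equals MEC at Q*: 6.93 + 1.12×11.9059 = 20.2646.

tax = £20.26 per unit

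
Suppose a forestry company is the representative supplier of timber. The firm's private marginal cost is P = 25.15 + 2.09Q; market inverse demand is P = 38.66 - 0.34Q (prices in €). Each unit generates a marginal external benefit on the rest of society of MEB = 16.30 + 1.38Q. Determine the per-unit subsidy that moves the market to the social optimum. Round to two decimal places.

Social marginal cost = private MC − MEB = 8.85 + 0.71Q.
Set SMC = demand: 8.85 + 0.71Q = 38.66 - 0.34Q → Q* = 28.3905.
The Pigouvian subsidy equals MEB at Q*: 16.30 + 1.38×28.3905 = 55.4789.

subsidy = €55.48 per unit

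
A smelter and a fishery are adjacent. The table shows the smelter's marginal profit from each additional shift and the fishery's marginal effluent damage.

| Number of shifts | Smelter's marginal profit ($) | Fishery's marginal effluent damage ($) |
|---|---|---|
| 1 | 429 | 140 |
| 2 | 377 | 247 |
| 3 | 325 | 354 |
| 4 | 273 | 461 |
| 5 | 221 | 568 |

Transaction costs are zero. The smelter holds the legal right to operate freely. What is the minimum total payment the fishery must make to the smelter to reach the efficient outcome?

Left alone the smelter would choose level 5 (marginal profit stays positive).
Efficient level: k* = 2 (marginal profit ≥ marginal effluent damage through 2).
The fishery must at least cover the smelter's forgone profit from cutting 5→2: 325 + 273 + 221 = 819.

$819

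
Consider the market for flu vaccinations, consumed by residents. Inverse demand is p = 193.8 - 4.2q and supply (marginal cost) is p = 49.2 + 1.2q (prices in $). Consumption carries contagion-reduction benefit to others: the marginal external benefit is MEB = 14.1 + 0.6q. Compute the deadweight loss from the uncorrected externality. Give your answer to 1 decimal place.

DWL = $94.8

Market equilibrium (private): 49.2 + 1.2q = 193.8 - 4.2q → q_m = 26.7778.
Social marginal benefit = demand + MEB = 207.9 - 3.6q.
Set SMB = MC: 207.9 - 3.6q = 49.2 + 1.2q → q* = 33.0625.
Height of the DWL triangle at q_m is SMB(q_m) − MC(q_m) = MEB(q_m) = 30.1667.
DWL = ½ × 6.2847 × 30.1667 = 94.7943.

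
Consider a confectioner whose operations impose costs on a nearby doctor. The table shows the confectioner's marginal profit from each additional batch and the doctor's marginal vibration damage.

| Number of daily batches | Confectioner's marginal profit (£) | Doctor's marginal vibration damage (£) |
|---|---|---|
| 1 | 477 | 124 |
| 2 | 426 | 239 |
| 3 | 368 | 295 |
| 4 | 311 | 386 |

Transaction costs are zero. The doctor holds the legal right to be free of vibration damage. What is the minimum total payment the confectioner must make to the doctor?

£658

Efficient level: marginal profit ≥ marginal vibration damage through level 3, so k* = 3.
With the doctor holding the right, the confectioner must at least compensate total damage at k*: 124 + 239 + 295 = 658.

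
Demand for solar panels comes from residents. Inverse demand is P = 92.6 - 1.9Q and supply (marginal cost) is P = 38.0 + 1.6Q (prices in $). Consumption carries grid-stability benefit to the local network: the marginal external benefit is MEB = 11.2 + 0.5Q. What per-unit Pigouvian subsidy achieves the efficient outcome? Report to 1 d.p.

subsidy = $22.2 per unit

Social marginal benefit = demand + MEB = 103.8 - 1.4Q.
Set SMB = MC: 103.8 - 1.4Q = 38.0 + 1.6Q → Q* = 21.9333.
The Pigouvian subsidy equals MEB at Q*: 11.2 + 0.5×21.9333 = 22.1667.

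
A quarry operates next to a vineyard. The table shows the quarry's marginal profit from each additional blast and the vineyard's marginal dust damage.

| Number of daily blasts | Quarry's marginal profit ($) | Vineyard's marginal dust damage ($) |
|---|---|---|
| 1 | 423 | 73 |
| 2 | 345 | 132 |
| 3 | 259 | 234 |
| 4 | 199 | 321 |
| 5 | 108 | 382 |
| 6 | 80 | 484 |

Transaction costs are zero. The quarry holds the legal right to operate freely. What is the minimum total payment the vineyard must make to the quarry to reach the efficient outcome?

Left alone the quarry would choose level 6 (marginal profit stays positive).
Efficient level: k* = 3 (marginal profit ≥ marginal dust damage through 3).
The vineyard must at least cover the quarry's forgone profit from cutting 6→3: 199 + 108 + 80 = 387.

$387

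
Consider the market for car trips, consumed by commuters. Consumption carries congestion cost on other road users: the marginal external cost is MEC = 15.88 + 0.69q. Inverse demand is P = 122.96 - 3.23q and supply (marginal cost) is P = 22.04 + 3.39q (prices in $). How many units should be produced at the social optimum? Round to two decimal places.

Social marginal benefit = demand − MEC = 107.08 - 3.92q.
Set SMB = MC: 107.08 - 3.92q = 22.04 + 3.39q → q* = 11.6334.

q* = 11.63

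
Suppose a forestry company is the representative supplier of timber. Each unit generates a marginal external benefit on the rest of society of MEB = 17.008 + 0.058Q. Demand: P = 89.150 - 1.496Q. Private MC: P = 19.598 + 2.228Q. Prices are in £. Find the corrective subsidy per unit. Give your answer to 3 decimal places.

Social marginal cost = private MC − MEB = 2.590 + 2.170Q.
Set SMC = demand: 2.590 + 2.170Q = 89.150 - 1.496Q → Q* = 23.6116.
The Pigouvian subsidy equals MEB at Q*: 17.008 + 0.058×23.6116 = 18.3775.

subsidy = £18.377 per unit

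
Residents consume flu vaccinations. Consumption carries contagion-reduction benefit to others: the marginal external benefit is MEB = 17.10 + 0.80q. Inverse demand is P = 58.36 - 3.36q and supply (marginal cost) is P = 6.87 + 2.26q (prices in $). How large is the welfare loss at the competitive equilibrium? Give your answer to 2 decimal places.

DWL = $61.91

Market equilibrium (private): 6.87 + 2.26q = 58.36 - 3.36q → q_m = 9.1619.
Social marginal benefit = demand + MEB = 75.46 - 2.56q.
Set SMB = MC: 75.46 - 2.56q = 6.87 + 2.26q → q* = 14.2303.
Between q* and q_m the wedge SMB − MC runs linearly from 0 to MEB(q_m), so the loss is a triangle.
DWL = ½ × 5.0684 × 24.4295 = 61.9092.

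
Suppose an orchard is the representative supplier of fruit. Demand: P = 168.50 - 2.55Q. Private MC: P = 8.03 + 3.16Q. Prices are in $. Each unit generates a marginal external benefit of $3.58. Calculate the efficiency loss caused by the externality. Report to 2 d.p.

DWL = $1.12

Market equilibrium (private): 8.03 + 3.16Q = 168.50 - 2.55Q → Q_m = 28.1033.
Social marginal cost = private MC − MEB = 4.45 + 3.16Q.
Set SMC = demand: 4.45 + 3.16Q = 168.50 - 2.55Q → Q* = 28.7303.
The loss is the area between SMC and demand from Q* to Q_m; with linear curves that's a triangle of height MEB(Q_m).
DWL = ½ × 0.6270 × 3.5800 = 1.1223.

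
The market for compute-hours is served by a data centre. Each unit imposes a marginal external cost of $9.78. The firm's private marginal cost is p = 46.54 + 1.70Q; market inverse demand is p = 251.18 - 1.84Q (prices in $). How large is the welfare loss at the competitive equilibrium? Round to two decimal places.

DWL = $13.51

Market equilibrium (private): 46.54 + 1.70Q = 251.18 - 1.84Q → Q_m = 57.8079.
Social marginal cost = private MC + MEC = 56.32 + 1.70Q.
Set SMC = demand: 56.32 + 1.70Q = 251.18 - 1.84Q → Q* = 55.0452.
Between Q* and Q_m the wedge SMC − demand runs linearly from 0 to MEC(Q_m), so the loss is a triangle.
DWL = ½ × 2.7627 × 9.7800 = 13.5096.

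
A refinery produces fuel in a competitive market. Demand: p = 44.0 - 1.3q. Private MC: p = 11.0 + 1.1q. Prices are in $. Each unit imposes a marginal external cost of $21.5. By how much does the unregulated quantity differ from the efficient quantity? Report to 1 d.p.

9.0 units

Market equilibrium (private): 11.0 + 1.1q = 44.0 - 1.3q → q_m = 13.7500.
Social marginal cost = private MC + MEC = 32.5 + 1.1q.
Set SMC = demand: 32.5 + 1.1q = 44.0 - 1.3q → q* = 4.7917.
Gap = |13.7500 − 4.7917| = 8.9583.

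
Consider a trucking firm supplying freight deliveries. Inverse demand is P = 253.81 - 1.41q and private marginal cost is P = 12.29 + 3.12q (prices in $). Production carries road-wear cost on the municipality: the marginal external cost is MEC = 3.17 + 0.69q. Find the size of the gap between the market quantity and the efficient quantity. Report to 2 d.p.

Market equilibrium (private): 12.29 + 3.12q = 253.81 - 1.41q → q_m = 53.3157.
Social marginal cost = private MC + MEC = 15.46 + 3.81q.
Set SMC = demand: 15.46 + 3.81q = 253.81 - 1.41q → q* = 45.6609.
Gap = |53.3157 − 45.6609| = 7.6548.

7.65 units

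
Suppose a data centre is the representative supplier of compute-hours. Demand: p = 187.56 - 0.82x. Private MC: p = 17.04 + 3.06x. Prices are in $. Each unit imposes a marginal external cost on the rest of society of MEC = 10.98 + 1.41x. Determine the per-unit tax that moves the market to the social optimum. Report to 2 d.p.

tax = $53.50 per unit

Social marginal cost = private MC + MEC = 28.02 + 4.47x.
Set SMC = demand: 28.02 + 4.47x = 187.56 - 0.82x → x* = 30.1588.
The Pigouvian tax equals MEC at x*: 10.98 + 1.41×30.1588 = 53.5039.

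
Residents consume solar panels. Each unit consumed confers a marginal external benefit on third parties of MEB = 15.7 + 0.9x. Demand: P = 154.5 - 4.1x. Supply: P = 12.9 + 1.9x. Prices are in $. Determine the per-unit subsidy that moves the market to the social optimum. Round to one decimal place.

Social marginal benefit = demand + MEB = 170.2 - 3.2x.
Set SMB = MC: 170.2 - 3.2x = 12.9 + 1.9x → x* = 30.8431.
The Pigouvian subsidy equals MEB at x*: 15.7 + 0.9×30.8431 = 43.4588.

subsidy = $43.5 per unit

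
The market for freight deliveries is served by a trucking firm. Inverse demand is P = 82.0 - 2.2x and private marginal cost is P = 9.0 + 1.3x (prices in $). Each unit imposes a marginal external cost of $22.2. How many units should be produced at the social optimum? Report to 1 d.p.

Social marginal cost = private MC + MEC = 31.2 + 1.3x.
Set SMC = demand: 31.2 + 1.3x = 82.0 - 2.2x → x* = 14.5143.

x* = 14.5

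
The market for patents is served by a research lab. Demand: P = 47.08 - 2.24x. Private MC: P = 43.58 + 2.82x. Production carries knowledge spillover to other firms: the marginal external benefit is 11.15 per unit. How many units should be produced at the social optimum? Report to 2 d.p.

x* = 2.90

Social marginal cost = private MC − MEB = 32.43 + 2.82x.
Set SMC = demand: 32.43 + 2.82x = 47.08 - 2.24x → x* = 2.8953.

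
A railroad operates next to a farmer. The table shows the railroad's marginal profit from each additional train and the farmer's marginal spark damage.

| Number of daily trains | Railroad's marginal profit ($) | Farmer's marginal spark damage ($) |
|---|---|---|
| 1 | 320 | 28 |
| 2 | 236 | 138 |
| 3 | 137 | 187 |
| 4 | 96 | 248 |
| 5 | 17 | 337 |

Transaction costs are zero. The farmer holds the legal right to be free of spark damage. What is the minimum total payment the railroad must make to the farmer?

$166

Efficient level: marginal profit ≥ marginal spark damage through level 2, so k* = 2.
With the farmer holding the right, the railroad must at least compensate total damage at k*: 28 + 138 = 166.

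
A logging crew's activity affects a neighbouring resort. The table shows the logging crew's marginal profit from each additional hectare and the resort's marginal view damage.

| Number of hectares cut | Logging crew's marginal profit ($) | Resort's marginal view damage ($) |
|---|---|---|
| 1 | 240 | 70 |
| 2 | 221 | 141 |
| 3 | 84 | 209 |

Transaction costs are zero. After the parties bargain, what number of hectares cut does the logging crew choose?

Bargaining reaches the level where marginal profit last exceeds marginal view damage.
That holds through level 2 (221 ≥ 141) but not at 3 (84 < 209).

2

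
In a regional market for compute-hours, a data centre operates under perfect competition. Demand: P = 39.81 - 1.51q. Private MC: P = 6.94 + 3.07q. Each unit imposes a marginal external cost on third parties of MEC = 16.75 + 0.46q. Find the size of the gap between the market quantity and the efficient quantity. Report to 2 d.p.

Market equilibrium (private): 6.94 + 3.07q = 39.81 - 1.51q → q_m = 7.1769.
Social marginal cost = private MC + MEC = 23.69 + 3.53q.
Set SMC = demand: 23.69 + 3.53q = 39.81 - 1.51q → q* = 3.1984.
Gap = |7.1769 − 3.1984| = 3.9785.

3.98 units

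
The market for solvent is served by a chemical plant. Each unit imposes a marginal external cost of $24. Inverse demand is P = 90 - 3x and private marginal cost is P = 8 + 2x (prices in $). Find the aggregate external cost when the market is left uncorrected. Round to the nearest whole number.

Market equilibrium (private): 8 + 2x = 90 - 3x → x_m = 16.4000.
Total external cost = MEC × x_m = 24 × 16.4000 = 393.6000.

$394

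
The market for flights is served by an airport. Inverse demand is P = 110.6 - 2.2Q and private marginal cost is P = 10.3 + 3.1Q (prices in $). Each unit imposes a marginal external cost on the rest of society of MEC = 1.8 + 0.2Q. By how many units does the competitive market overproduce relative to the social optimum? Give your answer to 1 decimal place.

Market equilibrium (private): 10.3 + 3.1Q = 110.6 - 2.2Q → Q_m = 18.9245.
Social marginal cost = private MC + MEC = 12.1 + 3.3Q.
Set SMC = demand: 12.1 + 3.3Q = 110.6 - 2.2Q → Q* = 17.9091.
Gap = |18.9245 − 17.9091| = 1.0154.

1.0 units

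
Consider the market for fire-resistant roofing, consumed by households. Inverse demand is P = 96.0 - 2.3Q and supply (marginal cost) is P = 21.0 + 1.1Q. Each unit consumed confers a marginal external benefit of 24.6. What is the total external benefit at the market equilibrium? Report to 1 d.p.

542.6

Market equilibrium (private): 21.0 + 1.1Q = 96.0 - 2.3Q → Q_m = 22.0588.
Total external benefit = MEB × Q_m = 24.6 × 22.0588 = 542.6465.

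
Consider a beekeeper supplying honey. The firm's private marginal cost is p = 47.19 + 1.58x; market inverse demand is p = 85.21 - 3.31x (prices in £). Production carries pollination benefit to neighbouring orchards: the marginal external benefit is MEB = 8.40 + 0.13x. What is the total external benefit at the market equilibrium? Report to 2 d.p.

£69.24

Market equilibrium (private): 47.19 + 1.58x = 85.21 - 3.31x → x_m = 7.7751.
Total external benefit = ∫₀^{x_m} (8.40 + 0.13x) dx = 8.40×7.7751 + ½×0.13×7.7751² = 69.2402.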